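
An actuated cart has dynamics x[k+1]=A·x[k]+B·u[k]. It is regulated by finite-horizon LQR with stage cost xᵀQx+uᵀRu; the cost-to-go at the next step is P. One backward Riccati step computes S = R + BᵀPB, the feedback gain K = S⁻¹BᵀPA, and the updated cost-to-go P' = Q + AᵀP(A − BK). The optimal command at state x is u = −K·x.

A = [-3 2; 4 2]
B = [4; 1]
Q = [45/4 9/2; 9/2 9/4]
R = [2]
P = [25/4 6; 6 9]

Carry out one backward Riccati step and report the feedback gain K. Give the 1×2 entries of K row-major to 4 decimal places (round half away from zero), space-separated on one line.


BᵀP = [31.0000 33.0000]
S = R + BᵀPB = [2] + [157.0000] = [159.0000]
BᵀPA = [39.0000 128.0000]
K = S⁻¹·BᵀPA = [0.2453 0.8050]
A−BK = [-3.9811 -1.2201; 3.7547 1.1950]
AᵀP(A−BK) = [46.6840 15.1038; 15.1038 5.9560]
P' = Q + AᵀP(A−BK) = [57.9340 19.6038; 19.6038 8.2060]
tr(P') = 66.1399

0.2453 0.8050


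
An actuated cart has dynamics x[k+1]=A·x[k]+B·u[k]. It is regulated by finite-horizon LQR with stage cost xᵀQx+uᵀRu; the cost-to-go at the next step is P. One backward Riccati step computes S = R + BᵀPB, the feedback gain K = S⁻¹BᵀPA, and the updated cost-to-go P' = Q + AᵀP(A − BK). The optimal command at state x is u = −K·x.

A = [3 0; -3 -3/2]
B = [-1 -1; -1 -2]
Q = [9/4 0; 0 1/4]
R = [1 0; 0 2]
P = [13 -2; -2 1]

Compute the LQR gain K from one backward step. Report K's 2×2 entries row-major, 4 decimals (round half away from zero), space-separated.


-3.8250 -0.4125 0.6750 0.3375

BᵀP = [-11.0000 1.0000; -9.0000 0.0000]
S = R + BᵀPB = [1 0; 0 2] + [10.0000 9.0000; 9.0000 9.0000] = [11.0000 9.0000; 9.0000 11.0000]
BᵀPA = [-36.0000 -1.5000; -27.0000 0.0000]
K = S⁻¹·BᵀPA = [-3.8250 -0.4125; 0.6750 0.3375]
A−BK = [-0.1500 -0.0750; -5.4750 -1.2375]
AᵀP(A−BK) = [42.5250 7.7625; 7.7625 1.6313]
P' = Q + AᵀP(A−BK) = [44.7750 7.7625; 7.7625 1.8813]
tr(P') = 46.6563


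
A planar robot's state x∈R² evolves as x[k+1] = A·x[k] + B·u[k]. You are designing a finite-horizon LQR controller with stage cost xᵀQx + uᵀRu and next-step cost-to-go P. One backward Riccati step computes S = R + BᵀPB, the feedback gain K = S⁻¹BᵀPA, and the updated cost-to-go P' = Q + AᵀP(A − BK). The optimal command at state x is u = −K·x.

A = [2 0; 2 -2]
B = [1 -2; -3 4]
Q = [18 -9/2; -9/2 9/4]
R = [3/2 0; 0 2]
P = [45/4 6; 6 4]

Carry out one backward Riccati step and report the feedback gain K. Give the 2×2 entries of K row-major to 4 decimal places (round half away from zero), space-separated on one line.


-3.2963 1.1852 -1.5741 0.2963

BᵀP = [-6.7500 -6.0000; 1.5000 4.0000]
S = R + BᵀPB = [3/2 0; 0 2] + [11.2500 -10.5000; -10.5000 13.0000] = [12.7500 -10.5000; -10.5000 15.0000]
BᵀPA = [-25.5000 12.0000; 11.0000 -8.0000]
K = S⁻¹·BᵀPA = [-3.2963 1.1852; -1.5741 0.2963]
A−BK = [2.1481 -0.5926; -1.5926 0.3704]
AᵀP(A−BK) = [42.2593 -13.0370; -13.0370 4.1481]
P' = Q + AᵀP(A−BK) = [60.2593 -17.5370; -17.5370 6.3981]
tr(P') = 66.6574


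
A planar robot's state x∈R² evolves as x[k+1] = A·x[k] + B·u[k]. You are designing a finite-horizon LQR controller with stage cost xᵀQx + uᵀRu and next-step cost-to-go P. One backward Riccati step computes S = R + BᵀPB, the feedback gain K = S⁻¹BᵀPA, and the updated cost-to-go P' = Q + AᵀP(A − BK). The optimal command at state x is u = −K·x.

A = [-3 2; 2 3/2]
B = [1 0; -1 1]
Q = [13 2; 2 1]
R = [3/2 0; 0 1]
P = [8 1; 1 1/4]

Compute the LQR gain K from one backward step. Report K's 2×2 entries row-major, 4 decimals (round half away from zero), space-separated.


BᵀP = [7.0000 0.7500; 1.0000 0.2500]
S = R + BᵀPB = [3/2 0; 0 1] + [6.2500 0.7500; 0.7500 0.2500] = [7.7500 0.7500; 0.7500 1.2500]
BᵀPA = [-19.5000 15.1250; -2.5000 2.3750]
K = S⁻¹·BᵀPA = [-2.4658 1.8767; -0.5205 0.7740]
A−BK = [-0.5342 0.1233; 0.0548 2.6027]
AᵀP(A−BK) = [11.6164 -9.2192; -9.2192 8.3390]
P' = Q + AᵀP(A−BK) = [24.6164 -7.2192; -7.2192 9.3390]
tr(P') = 33.9555

-2.4658 1.8767 -0.5205 0.7740


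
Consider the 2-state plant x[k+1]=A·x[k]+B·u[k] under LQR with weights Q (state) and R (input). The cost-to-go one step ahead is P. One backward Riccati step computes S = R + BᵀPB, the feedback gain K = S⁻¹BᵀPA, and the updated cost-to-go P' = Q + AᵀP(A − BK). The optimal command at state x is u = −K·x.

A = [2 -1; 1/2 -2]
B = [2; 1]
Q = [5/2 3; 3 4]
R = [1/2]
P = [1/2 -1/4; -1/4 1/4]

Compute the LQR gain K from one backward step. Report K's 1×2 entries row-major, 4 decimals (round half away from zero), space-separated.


BᵀP = [0.7500 -0.2500]
S = R + BᵀPB = [1/2] + [1.2500] = [1.7500]
BᵀPA = [1.3750 -0.2500]
K = S⁻¹·BᵀPA = [0.7857 -0.1429]
A−BK = [0.4286 -0.7143; -0.2857 -1.8571]
AᵀP(A−BK) = [0.4821 0.0714; 0.0714 0.4643]
P' = Q + AᵀP(A−BK) = [2.9821 3.0714; 3.0714 4.4643]
tr(P') = 7.4464

0.7857 -0.1429


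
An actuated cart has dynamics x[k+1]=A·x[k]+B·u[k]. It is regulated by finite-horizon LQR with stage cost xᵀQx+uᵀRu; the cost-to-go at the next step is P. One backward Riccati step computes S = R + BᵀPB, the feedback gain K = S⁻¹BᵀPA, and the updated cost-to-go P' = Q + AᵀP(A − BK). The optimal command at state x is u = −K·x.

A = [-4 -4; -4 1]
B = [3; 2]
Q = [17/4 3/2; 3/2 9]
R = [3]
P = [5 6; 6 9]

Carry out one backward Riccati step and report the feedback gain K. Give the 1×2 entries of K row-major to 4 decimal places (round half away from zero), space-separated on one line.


-1.6154 -0.4615

BᵀP = [27.0000 36.0000]
S = R + BᵀPB = [3] + [153.0000] = [156.0000]
BᵀPA = [-252.0000 -72.0000]
K = S⁻¹·BᵀPA = [-1.6154 -0.4615]
A−BK = [0.8462 -2.6154; -0.7692 1.9231]
AᵀP(A−BK) = [8.9231 -0.3077; -0.3077 7.7692]
P' = Q + AᵀP(A−BK) = [13.1731 1.1923; 1.1923 16.7692]
tr(P') = 29.9423


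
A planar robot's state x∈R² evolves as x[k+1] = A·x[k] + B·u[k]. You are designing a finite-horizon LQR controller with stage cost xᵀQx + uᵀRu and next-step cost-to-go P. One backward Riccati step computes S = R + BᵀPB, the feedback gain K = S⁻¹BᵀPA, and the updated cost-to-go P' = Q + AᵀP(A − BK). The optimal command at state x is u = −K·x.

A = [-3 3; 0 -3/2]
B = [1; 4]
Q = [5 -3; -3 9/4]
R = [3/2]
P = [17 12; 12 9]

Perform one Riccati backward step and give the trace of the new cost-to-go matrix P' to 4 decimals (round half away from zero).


19.8752

BᵀP = [65.0000 48.0000]
S = R + BᵀPB = [3/2] + [257.0000] = [258.5000]
BᵀPA = [-195.0000 123.0000]
K = S⁻¹·BᵀPA = [-0.7544 0.4758]
A−BK = [-2.2456 2.5242; 3.0174 -3.4033]
AᵀP(A−BK) = [5.9014 -6.2147; -6.2147 6.7239]
P' = Q + AᵀP(A−BK) = [10.9014 -9.2147; -9.2147 8.9739]
tr(P') = 19.8752


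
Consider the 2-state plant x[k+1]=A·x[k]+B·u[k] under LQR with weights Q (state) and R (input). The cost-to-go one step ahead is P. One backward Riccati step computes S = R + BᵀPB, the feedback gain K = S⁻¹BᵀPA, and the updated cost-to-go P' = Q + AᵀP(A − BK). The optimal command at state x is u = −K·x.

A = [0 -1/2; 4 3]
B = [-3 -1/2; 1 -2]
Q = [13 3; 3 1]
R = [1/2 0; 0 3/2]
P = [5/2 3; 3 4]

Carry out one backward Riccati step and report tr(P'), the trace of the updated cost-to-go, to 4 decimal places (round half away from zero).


BᵀP = [-4.5000 -5.0000; -7.2500 -9.5000]
S = R + BᵀPB = [1/2 0; 0 3/2] + [8.5000 12.2500; 12.2500 22.6250] = [9.0000 12.2500; 12.2500 24.1250]
BᵀPA = [-20.0000 -12.7500; -38.0000 -24.8750]
K = S⁻¹·BᵀPA = [-0.2535 -0.0429; -1.4464 -1.0093]
A−BK = [-1.4837 -1.1333; 1.3607 1.0242]
AᵀP(A−BK) = [3.9664 2.7884; 2.7884 1.9716]
P' = Q + AᵀP(A−BK) = [16.9664 5.7884; 5.7884 2.9716]
tr(P') = 19.9380

19.9380


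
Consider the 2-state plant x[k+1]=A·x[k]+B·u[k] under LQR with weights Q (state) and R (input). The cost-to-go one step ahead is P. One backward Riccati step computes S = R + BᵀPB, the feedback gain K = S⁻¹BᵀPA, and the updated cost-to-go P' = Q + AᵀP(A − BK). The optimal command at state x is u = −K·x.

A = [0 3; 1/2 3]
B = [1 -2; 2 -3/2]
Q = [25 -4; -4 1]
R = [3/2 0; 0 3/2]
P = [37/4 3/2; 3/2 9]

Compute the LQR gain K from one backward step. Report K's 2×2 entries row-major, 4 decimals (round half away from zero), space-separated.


0.3171 0.6522 0.1298 -1.1320

BᵀP = [12.2500 19.5000; -20.7500 -16.5000]
S = R + BᵀPB = [3/2 0; 0 3/2] + [51.2500 -53.7500; -53.7500 66.2500] = [52.7500 -53.7500; -53.7500 67.7500]
BᵀPA = [9.7500 95.2500; -8.2500 -111.7500]
K = S⁻¹·BᵀPA = [0.3171 0.6522; 0.1298 -1.1320]
A−BK = [-0.0575 0.0838; 0.0605 -0.0025]
AᵀP(A−BK) = [0.2292 0.0518; 0.0518 2.6246]
P' = Q + AᵀP(A−BK) = [25.2292 -3.9482; -3.9482 3.6246]
tr(P') = 28.8538


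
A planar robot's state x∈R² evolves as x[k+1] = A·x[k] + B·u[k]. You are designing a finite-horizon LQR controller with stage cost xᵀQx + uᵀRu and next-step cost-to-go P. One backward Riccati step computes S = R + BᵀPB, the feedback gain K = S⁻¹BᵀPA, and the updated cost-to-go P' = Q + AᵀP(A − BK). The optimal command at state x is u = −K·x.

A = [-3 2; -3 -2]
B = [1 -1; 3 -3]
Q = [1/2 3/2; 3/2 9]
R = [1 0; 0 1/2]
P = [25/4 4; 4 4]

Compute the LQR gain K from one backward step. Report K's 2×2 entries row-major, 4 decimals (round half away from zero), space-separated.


-0.5144 0.0225 1.0288 -0.0451

BᵀP = [18.2500 16.0000; -18.2500 -16.0000]
S = R + BᵀPB = [1 0; 0 1/2] + [66.2500 -66.2500; -66.2500 66.2500] = [67.2500 -66.2500; -66.2500 66.7500]
BᵀPA = [-102.7500 4.5000; 102.7500 -4.5000]
K = S⁻¹·BᵀPA = [-0.5144 0.0225; 1.0288 -0.0451]
A−BK = [-1.4568 1.9324; 1.6295 -2.2028]
AᵀP(A−BK) = [5.6884 -6.5557; -6.5557 8.6959]
P' = Q + AᵀP(A−BK) = [6.1884 -5.0557; -5.0557 17.6959]
tr(P') = 23.8842


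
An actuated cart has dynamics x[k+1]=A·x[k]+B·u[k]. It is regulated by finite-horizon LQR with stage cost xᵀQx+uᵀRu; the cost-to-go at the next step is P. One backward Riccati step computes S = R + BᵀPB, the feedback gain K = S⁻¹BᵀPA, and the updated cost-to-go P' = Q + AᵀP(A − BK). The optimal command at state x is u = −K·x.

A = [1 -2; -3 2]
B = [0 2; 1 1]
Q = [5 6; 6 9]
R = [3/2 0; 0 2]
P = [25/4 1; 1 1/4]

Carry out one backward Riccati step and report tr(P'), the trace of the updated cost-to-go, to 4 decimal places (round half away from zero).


16.7979

BᵀP = [1.0000 0.2500; 13.5000 2.2500]
S = R + BᵀPB = [3/2 0; 0 2] + [0.2500 2.2500; 2.2500 29.2500] = [1.7500 2.2500; 2.2500 31.2500]
BᵀPA = [0.2500 -1.5000; 6.7500 -22.5000]
K = S⁻¹·BᵀPA = [-0.1486 0.0756; 0.2267 -0.7254]
A−BK = [0.5466 -0.5491; -3.0781 2.6499]
AᵀP(A−BK) = [1.0069 -1.1222; -1.1222 1.7909]
P' = Q + AᵀP(A−BK) = [6.0069 4.8778; 4.8778 10.7909]
tr(P') = 16.7979


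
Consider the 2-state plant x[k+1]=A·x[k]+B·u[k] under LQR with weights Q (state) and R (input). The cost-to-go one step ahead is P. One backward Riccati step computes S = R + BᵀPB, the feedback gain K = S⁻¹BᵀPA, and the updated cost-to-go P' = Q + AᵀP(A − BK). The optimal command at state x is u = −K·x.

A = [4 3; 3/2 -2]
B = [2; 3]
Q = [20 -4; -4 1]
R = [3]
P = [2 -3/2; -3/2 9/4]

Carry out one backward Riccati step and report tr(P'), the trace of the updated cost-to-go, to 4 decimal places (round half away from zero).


77.9575

BᵀP = [-0.5000 3.7500]
S = R + BᵀPB = [3] + [10.2500] = [13.2500]
BᵀPA = [3.6250 -9.0000]
K = S⁻¹·BᵀPA = [0.2736 -0.6792]
A−BK = [3.4528 4.3585; 0.6792 0.0377]
AᵀP(A−BK) = [18.0708 24.9623; 24.9623 38.8868]
P' = Q + AᵀP(A−BK) = [38.0708 20.9623; 20.9623 39.8868]
tr(P') = 77.9575


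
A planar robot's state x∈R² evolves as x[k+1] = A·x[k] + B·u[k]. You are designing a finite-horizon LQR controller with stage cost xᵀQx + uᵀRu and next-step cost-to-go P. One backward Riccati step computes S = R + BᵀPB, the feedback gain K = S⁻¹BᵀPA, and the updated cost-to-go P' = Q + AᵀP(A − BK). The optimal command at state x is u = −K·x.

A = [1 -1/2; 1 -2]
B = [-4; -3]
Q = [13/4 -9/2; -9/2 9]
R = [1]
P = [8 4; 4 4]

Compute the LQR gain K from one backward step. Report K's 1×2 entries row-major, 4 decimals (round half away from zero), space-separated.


-0.2759 0.2989

BᵀP = [-44.0000 -28.0000]
S = R + BᵀPB = [1] + [260.0000] = [261.0000]
BᵀPA = [-72.0000 78.0000]
K = S⁻¹·BᵀPA = [-0.2759 0.2989]
A−BK = [-0.1034 0.6954; 0.1724 -1.1034]
AᵀP(A−BK) = [0.1379 -0.4828; -0.4828 2.6897]
P' = Q + AᵀP(A−BK) = [3.3879 -4.9828; -4.9828 11.6897]
tr(P') = 15.0776


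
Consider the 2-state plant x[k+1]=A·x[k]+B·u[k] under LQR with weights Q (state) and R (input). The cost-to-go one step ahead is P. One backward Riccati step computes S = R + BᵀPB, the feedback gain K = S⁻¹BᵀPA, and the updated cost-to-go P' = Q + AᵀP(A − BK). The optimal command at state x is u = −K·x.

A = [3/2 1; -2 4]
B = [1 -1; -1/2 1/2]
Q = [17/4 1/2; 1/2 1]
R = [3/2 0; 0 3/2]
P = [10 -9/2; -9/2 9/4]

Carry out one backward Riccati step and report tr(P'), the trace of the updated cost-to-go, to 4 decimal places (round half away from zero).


11.6028

BᵀP = [12.2500 -5.6250; -12.2500 5.6250]
S = R + BᵀPB = [3/2 0; 0 3/2] + [15.0625 -15.0625; -15.0625 15.0625] = [16.5625 -15.0625; -15.0625 16.5625]
BᵀPA = [29.6250 -10.2500; -29.6250 10.2500]
K = S⁻¹·BᵀPA = [0.9368 -0.3241; -0.9368 0.3241]
A−BK = [-0.3735 1.6482; -1.0632 3.6759]
AᵀP(A−BK) = [2.9970 -1.7964; -1.7964 3.3557]
P' = Q + AᵀP(A−BK) = [7.2470 -1.2964; -1.2964 4.3557]
tr(P') = 11.6028


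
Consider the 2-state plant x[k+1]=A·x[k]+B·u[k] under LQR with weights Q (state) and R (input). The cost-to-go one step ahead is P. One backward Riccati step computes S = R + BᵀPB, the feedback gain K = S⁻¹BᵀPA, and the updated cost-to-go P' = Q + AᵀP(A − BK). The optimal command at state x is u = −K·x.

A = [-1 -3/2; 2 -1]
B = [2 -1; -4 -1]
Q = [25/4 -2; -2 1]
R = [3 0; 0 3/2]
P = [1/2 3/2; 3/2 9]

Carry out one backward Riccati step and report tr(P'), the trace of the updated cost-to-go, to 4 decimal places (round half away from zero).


8.8235

BᵀP = [-5.0000 -33.0000; -2.0000 -10.5000]
S = R + BᵀPB = [3 0; 0 3/2] + [122.0000 38.0000; 38.0000 12.5000] = [125.0000 38.0000; 38.0000 14.0000]
BᵀPA = [-61.0000 40.5000; -19.0000 13.5000]
K = S⁻¹·BᵀPA = [-0.4314 0.1765; -0.1863 0.4853]
A−BK = [-0.3235 -1.3676; 0.0882 0.1912]
AᵀP(A−BK) = [0.6471 -0.2647; -0.2647 0.9265]
P' = Q + AᵀP(A−BK) = [6.8971 -2.2647; -2.2647 1.9265]
tr(P') = 8.8235


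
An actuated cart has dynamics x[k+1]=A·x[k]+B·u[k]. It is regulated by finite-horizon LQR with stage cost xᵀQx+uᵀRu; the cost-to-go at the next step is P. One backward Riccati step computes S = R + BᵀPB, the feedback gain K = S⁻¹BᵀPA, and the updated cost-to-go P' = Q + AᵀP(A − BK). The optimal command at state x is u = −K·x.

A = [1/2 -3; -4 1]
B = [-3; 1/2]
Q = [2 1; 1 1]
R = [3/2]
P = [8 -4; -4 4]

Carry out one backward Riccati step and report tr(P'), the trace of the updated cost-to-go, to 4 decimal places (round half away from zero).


32.1098

BᵀP = [-26.0000 14.0000]
S = R + BᵀPB = [3/2] + [85.0000] = [86.5000]
BᵀPA = [-69.0000 92.0000]
K = S⁻¹·BᵀPA = [-0.7977 1.0636]
A−BK = [-1.8931 0.1908; -3.6012 0.4682]
AᵀP(A−BK) = [26.9595 -4.6127; -4.6127 2.1503]
P' = Q + AᵀP(A−BK) = [28.9595 -3.6127; -3.6127 3.1503]
tr(P') = 32.1098


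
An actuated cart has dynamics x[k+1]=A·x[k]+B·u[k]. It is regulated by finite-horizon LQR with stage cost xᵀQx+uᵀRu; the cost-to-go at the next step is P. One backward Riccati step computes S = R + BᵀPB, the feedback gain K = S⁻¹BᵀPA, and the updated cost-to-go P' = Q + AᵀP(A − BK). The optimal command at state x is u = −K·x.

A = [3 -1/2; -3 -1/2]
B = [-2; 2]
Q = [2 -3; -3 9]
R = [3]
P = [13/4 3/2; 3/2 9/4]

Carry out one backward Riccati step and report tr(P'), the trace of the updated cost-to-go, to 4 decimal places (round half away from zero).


18.2404

BᵀP = [-3.5000 1.5000]
S = R + BᵀPB = [3] + [10.0000] = [13.0000]
BᵀPA = [-15.0000 1.0000]
K = S⁻¹·BᵀPA = [-1.1538 0.0769]
A−BK = [0.6923 -0.3462; -0.6923 -0.6538]
AᵀP(A−BK) = [5.1923 -0.3462; -0.3462 2.0481]
P' = Q + AᵀP(A−BK) = [7.1923 -3.3462; -3.3462 11.0481]
tr(P') = 18.2404


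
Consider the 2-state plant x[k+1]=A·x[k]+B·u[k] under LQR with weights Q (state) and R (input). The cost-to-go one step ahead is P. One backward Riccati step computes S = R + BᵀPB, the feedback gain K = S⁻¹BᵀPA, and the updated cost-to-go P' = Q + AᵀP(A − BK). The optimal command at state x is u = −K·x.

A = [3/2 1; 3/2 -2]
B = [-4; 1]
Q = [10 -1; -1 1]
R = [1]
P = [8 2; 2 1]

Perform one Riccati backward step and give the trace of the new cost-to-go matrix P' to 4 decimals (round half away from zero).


BᵀP = [-30.0000 -7.0000]
S = R + BᵀPB = [1] + [113.0000] = [114.0000]
BᵀPA = [-55.5000 -16.0000]
K = S⁻¹·BᵀPA = [-0.4868 -0.1404]
A−BK = [-0.4474 0.4386; 1.9868 -1.8596]
AᵀP(A−BK) = [2.2303 -1.7895; -1.7895 1.7544]
P' = Q + AᵀP(A−BK) = [12.2303 -2.7895; -2.7895 2.7544]
tr(P') = 14.9846

14.9846


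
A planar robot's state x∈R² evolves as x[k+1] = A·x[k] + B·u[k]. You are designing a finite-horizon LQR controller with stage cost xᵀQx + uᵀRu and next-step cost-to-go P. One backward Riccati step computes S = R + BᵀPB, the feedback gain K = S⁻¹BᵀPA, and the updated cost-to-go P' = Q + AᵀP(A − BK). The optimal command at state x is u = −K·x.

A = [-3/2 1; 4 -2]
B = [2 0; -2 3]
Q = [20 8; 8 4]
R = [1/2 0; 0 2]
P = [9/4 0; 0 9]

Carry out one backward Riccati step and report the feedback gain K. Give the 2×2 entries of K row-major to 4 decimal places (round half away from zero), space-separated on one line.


BᵀP = [4.5000 -18.0000; 0.0000 27.0000]
S = R + BᵀPB = [1/2 0; 0 2] + [45.0000 -54.0000; -54.0000 81.0000] = [45.5000 -54.0000; -54.0000 83.0000]
BᵀPA = [-78.7500 40.5000; 108.0000 -54.0000]
K = S⁻¹·BᵀPA = [-0.8184 0.5177; 0.7687 -0.3138]
A−BK = [0.1368 -0.0354; 0.0569 -0.0232]
AᵀP(A−BK) = [1.5881 -0.7171; -0.7171 0.3386]
P' = Q + AᵀP(A−BK) = [21.5881 7.2829; 7.2829 4.3386]
tr(P') = 25.9268

-0.8184 0.5177 0.7687 -0.3138


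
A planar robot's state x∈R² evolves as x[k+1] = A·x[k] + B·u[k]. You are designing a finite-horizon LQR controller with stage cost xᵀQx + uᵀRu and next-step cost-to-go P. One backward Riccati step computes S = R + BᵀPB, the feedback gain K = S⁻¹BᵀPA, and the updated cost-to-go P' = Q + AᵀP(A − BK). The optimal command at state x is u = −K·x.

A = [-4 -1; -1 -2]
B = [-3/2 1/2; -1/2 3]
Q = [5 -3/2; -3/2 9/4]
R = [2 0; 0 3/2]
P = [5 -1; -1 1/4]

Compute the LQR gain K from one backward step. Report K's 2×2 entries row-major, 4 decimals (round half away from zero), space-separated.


2.2448 0.3658 0.1735 -0.1143

BᵀP = [-7.0000 1.3750; -0.5000 0.2500]
S = R + BᵀPB = [2 0; 0 3/2] + [9.8125 0.6250; 0.6250 0.5000] = [11.8125 0.6250; 0.6250 2.0000]
BᵀPA = [26.6250 4.2500; 1.7500 0.0000]
K = S⁻¹·BᵀPA = [2.2448 0.3658; 0.1735 -0.1143]
A−BK = [-0.7196 -0.3941; -0.3981 -1.4741]
AᵀP(A−BK) = [12.1789 1.9597; 1.9597 0.4452]
P' = Q + AᵀP(A−BK) = [17.1789 0.4597; 0.4597 2.6952]
tr(P') = 19.8741


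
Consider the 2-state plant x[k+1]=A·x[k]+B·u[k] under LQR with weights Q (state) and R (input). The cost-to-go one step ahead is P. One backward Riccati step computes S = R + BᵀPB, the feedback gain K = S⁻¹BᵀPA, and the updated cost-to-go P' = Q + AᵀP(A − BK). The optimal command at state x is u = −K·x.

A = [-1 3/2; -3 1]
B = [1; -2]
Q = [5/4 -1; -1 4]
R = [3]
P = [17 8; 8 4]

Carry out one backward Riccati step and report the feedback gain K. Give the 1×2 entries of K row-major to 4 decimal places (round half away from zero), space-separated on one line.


-0.2500 0.3750

BᵀP = [1.0000 0.0000]
S = R + BᵀPB = [3] + [1.0000] = [4.0000]
BᵀPA = [-1.0000 1.5000]
K = S⁻¹·BᵀPA = [-0.2500 0.3750]
A−BK = [-0.7500 1.1250; -3.5000 1.7500]
AᵀP(A−BK) = [100.7500 -81.1250; -81.1250 65.6875]
P' = Q + AᵀP(A−BK) = [102.0000 -82.1250; -82.1250 69.6875]
tr(P') = 171.6875


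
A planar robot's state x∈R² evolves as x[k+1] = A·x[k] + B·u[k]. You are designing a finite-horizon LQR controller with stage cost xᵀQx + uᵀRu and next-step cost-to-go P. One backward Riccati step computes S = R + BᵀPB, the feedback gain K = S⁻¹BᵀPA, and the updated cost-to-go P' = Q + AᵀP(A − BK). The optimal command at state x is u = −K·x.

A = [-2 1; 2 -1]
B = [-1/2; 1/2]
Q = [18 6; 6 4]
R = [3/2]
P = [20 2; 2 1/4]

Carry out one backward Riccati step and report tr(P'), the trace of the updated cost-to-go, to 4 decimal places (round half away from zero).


BᵀP = [-9.0000 -0.8750]
S = R + BᵀPB = [3/2] + [4.0625] = [5.5625]
BᵀPA = [16.2500 -8.1250]
K = S⁻¹·BᵀPA = [2.9213 -1.4607]
A−BK = [-0.5393 0.2697; 0.5393 -0.2697]
AᵀP(A−BK) = [17.5281 -8.7640; -8.7640 4.3820]
P' = Q + AᵀP(A−BK) = [35.5281 -2.7640; -2.7640 8.3820]
tr(P') = 43.9101

43.9101


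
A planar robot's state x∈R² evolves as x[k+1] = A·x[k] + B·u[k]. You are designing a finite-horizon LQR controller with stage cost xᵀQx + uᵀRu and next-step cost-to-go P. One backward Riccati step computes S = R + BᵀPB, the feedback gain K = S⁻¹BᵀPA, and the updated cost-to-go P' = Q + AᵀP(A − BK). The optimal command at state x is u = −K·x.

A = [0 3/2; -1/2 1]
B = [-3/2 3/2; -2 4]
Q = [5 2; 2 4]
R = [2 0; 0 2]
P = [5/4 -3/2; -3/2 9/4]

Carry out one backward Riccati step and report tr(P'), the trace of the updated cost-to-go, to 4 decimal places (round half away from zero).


BᵀP = [1.1250 -2.2500; -4.1250 6.7500]
S = R + BᵀPB = [2 0; 0 2] + [2.8125 -7.3125; -7.3125 20.8125] = [4.8125 -7.3125; -7.3125 22.8125]
BᵀPA = [1.1250 -0.5625; -3.3750 0.5625]
K = S⁻¹·BᵀPA = [0.0175 -0.1548; -0.1423 -0.0250]
A−BK = [0.2397 1.3052; 0.1043 0.7902]
AᵀP(A−BK) = [0.0624 0.0899; 0.0899 0.4895]
P' = Q + AᵀP(A−BK) = [5.0624 2.0899; 2.0899 4.4895]
tr(P') = 9.5519

9.5519


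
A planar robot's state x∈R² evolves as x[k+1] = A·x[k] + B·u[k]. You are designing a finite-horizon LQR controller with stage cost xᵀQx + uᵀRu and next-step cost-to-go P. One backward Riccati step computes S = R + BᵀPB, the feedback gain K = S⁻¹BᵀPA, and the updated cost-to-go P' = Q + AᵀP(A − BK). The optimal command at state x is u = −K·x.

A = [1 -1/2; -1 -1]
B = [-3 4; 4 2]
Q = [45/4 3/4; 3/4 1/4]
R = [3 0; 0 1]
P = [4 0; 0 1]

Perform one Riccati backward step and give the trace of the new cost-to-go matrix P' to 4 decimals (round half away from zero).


BᵀP = [-12.0000 4.0000; 16.0000 2.0000]
S = R + BᵀPB = [3 0; 0 1] + [52.0000 -40.0000; -40.0000 68.0000] = [55.0000 -40.0000; -40.0000 69.0000]
BᵀPA = [-16.0000 2.0000; 14.0000 -10.0000]
K = S⁻¹·BᵀPA = [-0.2478 -0.1194; 0.0592 -0.2141]
A−BK = [0.0196 -0.0016; -0.1271 -0.0943]
AᵀP(A−BK) = [0.2055 0.0879; 0.0879 0.0975]
P' = Q + AᵀP(A−BK) = [11.4555 0.8379; 0.8379 0.3475]
tr(P') = 11.8030

11.8030


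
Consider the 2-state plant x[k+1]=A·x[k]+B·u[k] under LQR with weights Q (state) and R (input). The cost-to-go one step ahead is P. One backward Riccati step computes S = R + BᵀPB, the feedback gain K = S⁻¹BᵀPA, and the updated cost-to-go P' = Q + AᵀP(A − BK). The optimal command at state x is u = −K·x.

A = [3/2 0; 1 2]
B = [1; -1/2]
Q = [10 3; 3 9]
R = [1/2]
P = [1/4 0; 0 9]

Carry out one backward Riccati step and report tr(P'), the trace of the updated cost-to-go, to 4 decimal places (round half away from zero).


BᵀP = [0.2500 -4.5000]
S = R + BᵀPB = [1/2] + [2.5000] = [3.0000]
BᵀPA = [-4.1250 -9.0000]
K = S⁻¹·BᵀPA = [-1.3750 -3.0000]
A−BK = [2.8750 3.0000; 0.3125 0.5000]
AᵀP(A−BK) = [3.8906 5.6250; 5.6250 9.0000]
P' = Q + AᵀP(A−BK) = [13.8906 8.6250; 8.6250 18.0000]
tr(P') = 31.8906

31.8906


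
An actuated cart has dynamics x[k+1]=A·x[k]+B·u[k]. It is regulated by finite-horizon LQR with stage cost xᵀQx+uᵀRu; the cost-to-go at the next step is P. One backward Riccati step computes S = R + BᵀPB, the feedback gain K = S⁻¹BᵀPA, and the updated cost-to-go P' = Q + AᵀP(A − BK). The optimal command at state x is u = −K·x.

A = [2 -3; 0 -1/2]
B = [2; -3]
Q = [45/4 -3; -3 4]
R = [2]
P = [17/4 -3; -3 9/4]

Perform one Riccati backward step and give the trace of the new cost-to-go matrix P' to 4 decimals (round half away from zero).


17.5108

BᵀP = [17.5000 -12.7500]
S = R + BᵀPB = [2] + [73.2500] = [75.2500]
BᵀPA = [35.0000 -46.1250]
K = S⁻¹·BᵀPA = [0.4651 -0.6130]
A−BK = [1.0698 -1.7741; 1.3953 -2.3389]
AᵀP(A−BK) = [0.7209 -1.0465; -1.0465 1.5399]
P' = Q + AᵀP(A−BK) = [11.9709 -4.0465; -4.0465 5.5399]
tr(P') = 17.5108


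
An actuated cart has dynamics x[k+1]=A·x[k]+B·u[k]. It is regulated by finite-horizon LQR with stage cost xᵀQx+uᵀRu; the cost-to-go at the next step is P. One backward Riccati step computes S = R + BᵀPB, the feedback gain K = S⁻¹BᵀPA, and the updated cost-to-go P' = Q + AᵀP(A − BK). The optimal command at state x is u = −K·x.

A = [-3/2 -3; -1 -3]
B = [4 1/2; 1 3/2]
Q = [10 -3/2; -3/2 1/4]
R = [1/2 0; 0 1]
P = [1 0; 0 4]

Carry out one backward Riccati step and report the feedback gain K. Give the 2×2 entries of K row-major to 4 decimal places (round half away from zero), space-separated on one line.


-0.3319 -0.6159 -0.3995 -1.4217

BᵀP = [4.0000 4.0000; 0.5000 6.0000]
S = R + BᵀPB = [1/2 0; 0 1] + [20.0000 8.0000; 8.0000 9.2500] = [20.5000 8.0000; 8.0000 10.2500]
BᵀPA = [-10.0000 -24.0000; -6.7500 -19.5000]
K = S⁻¹·BᵀPA = [-0.3319 -0.6159; -0.3995 -1.4217]
A−BK = [0.0274 0.1745; -0.0689 -0.2515]
AᵀP(A−BK) = [0.2344 0.7442; 0.7442 2.4944]
P' = Q + AᵀP(A−BK) = [10.2344 -0.7558; -0.7558 2.7444]
tr(P') = 12.9788


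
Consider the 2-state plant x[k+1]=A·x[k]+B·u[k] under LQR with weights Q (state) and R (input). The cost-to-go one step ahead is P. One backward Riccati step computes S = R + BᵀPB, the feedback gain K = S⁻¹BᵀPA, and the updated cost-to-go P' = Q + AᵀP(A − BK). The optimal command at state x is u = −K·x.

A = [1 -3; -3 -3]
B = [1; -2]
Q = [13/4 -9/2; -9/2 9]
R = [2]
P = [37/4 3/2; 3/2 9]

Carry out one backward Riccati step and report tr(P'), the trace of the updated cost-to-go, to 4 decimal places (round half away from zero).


186.4803

BᵀP = [6.2500 -16.5000]
S = R + BᵀPB = [2] + [39.2500] = [41.2500]
BᵀPA = [55.7500 30.7500]
K = S⁻¹·BᵀPA = [1.3515 0.7455]
A−BK = [-0.3515 -3.7455; -0.2970 -1.5091]
AᵀP(A−BK) = [5.9030 20.6909; 20.6909 168.3273]
P' = Q + AᵀP(A−BK) = [9.1530 16.1909; 16.1909 177.3273]
tr(P') = 186.4803


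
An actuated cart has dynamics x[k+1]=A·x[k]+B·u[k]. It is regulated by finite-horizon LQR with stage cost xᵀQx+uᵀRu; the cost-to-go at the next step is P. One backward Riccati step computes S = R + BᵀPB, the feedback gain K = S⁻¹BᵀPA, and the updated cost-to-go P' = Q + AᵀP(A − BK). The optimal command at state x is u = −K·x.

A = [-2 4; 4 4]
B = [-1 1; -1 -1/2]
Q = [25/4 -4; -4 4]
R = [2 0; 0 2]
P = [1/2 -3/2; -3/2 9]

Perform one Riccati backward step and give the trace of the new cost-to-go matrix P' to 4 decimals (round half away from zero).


BᵀP = [1.0000 -7.5000; 1.2500 -6.0000]
S = R + BᵀPB = [2 0; 0 2] + [6.5000 4.7500; 4.7500 4.2500] = [8.5000 4.7500; 4.7500 6.2500]
BᵀPA = [-32.0000 -26.0000; -26.5000 -19.0000]
K = S⁻¹·BᵀPA = [-2.4254 -2.3640; -2.3967 -1.2434]
A−BK = [-2.0286 2.8793; 0.3763 1.0143]
AᵀP(A−BK) = [28.8753 19.4029; 19.4029 18.9121]
P' = Q + AᵀP(A−BK) = [35.1253 15.4029; 15.4029 22.9121]
tr(P') = 58.0373

58.0373


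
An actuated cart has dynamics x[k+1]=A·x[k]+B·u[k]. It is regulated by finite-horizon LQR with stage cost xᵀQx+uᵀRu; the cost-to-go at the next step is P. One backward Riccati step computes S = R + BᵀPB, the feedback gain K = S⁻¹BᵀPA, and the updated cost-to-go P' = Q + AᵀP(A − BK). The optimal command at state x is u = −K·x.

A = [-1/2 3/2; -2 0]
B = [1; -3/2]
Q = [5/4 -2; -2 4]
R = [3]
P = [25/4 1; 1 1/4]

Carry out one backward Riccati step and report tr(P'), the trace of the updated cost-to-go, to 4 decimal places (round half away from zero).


BᵀP = [4.7500 0.6250]
S = R + BᵀPB = [3] + [3.8125] = [6.8125]
BᵀPA = [-3.6250 7.1250]
K = S⁻¹·BᵀPA = [-0.5321 1.0459]
A−BK = [0.0321 0.4541; -2.7982 1.5688]
AᵀP(A−BK) = [2.6336 -3.8962; -3.8962 6.6107]
P' = Q + AᵀP(A−BK) = [3.8836 -5.8962; -5.8962 10.6107]
tr(P') = 14.4943

14.4943


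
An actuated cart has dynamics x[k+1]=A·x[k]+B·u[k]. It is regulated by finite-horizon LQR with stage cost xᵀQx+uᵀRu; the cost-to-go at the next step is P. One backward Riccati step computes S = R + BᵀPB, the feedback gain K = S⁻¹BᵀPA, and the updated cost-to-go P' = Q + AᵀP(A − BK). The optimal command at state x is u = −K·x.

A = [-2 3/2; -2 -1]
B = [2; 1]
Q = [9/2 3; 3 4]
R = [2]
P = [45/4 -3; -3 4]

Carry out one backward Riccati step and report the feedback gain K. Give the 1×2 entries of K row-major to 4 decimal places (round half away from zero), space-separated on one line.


BᵀP = [19.5000 -2.0000]
S = R + BᵀPB = [2] + [37.0000] = [39.0000]
BᵀPA = [-35.0000 31.2500]
K = S⁻¹·BᵀPA = [-0.8974 0.8013]
A−BK = [-0.2051 -0.1026; -1.1026 -1.8013]
AᵀP(A−BK) = [5.5897 5.2949; 5.2949 13.2724]
P' = Q + AᵀP(A−BK) = [10.0897 8.2949; 8.2949 17.2724]
tr(P') = 27.3622

-0.8974 0.8013


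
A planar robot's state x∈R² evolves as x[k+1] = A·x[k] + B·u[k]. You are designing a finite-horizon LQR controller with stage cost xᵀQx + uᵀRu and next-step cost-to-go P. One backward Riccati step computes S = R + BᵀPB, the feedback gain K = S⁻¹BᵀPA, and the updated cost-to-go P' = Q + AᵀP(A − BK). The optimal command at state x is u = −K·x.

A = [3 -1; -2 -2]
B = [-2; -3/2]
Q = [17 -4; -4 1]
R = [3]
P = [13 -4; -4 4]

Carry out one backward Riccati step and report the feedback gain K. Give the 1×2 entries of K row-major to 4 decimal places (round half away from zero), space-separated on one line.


-1.6000 0.4000

BᵀP = [-20.0000 2.0000]
S = R + BᵀPB = [3] + [37.0000] = [40.0000]
BᵀPA = [-64.0000 16.0000]
K = S⁻¹·BᵀPA = [-1.6000 0.4000]
A−BK = [-0.2000 -0.2000; -4.4000 -1.4000]
AᵀP(A−BK) = [78.6000 18.6000; 18.6000 6.6000]
P' = Q + AᵀP(A−BK) = [95.6000 14.6000; 14.6000 7.6000]
tr(P') = 103.2000


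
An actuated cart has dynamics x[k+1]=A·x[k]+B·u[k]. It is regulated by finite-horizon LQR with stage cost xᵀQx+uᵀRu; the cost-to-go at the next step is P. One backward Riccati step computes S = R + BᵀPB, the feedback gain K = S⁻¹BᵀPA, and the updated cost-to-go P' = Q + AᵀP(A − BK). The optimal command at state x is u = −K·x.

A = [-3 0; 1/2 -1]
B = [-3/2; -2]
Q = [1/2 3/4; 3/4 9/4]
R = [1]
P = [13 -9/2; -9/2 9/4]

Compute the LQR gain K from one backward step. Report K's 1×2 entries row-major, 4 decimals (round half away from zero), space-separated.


2.6633 -0.1837

BᵀP = [-10.5000 2.2500]
S = R + BᵀPB = [1] + [11.2500] = [12.2500]
BᵀPA = [32.6250 -2.2500]
K = S⁻¹·BᵀPA = [2.6633 -0.1837]
A−BK = [0.9949 -0.2755; 5.8265 -1.3673]
AᵀP(A−BK) = [44.1735 -8.6327; -8.6327 1.8367]
P' = Q + AᵀP(A−BK) = [44.6735 -7.8827; -7.8827 4.0867]
tr(P') = 48.7602


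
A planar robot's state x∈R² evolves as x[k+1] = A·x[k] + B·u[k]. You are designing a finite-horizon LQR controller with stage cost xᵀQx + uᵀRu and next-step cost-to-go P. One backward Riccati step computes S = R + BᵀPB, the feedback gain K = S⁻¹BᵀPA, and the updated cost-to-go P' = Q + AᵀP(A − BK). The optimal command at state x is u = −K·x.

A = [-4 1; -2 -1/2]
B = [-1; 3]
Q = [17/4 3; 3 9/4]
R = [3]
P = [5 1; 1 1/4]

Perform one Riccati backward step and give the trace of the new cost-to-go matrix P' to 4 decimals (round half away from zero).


BᵀP = [-2.0000 -0.2500]
S = R + BᵀPB = [3] + [1.2500] = [4.2500]
BᵀPA = [8.5000 -1.8750]
K = S⁻¹·BᵀPA = [2.0000 -0.4412]
A−BK = [-2.0000 0.5588; -8.0000 0.8235]
AᵀP(A−BK) = [80.0000 -16.0000; -16.0000 3.2353]
P' = Q + AᵀP(A−BK) = [84.2500 -13.0000; -13.0000 5.4853]
tr(P') = 89.7353

89.7353


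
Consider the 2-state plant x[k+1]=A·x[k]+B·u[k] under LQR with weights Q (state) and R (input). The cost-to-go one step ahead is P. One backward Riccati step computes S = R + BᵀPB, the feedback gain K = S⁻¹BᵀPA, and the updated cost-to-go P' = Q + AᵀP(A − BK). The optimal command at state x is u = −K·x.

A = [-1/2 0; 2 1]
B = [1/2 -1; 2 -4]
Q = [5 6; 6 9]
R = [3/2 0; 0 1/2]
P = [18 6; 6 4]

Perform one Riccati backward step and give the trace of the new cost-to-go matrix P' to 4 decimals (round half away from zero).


18.7353

BᵀP = [21.0000 11.0000; -42.0000 -22.0000]
S = R + BᵀPB = [3/2 0; 0 1/2] + [32.5000 -65.0000; -65.0000 130.0000] = [34.0000 -65.0000; -65.0000 130.5000]
BᵀPA = [11.5000 11.0000; -23.0000 -22.0000]
K = S⁻¹·BᵀPA = [0.0271 0.0259; -0.1627 -0.1557]
A−BK = [-0.6763 -0.1686; 1.2948 0.3255]
AᵀP(A−BK) = [4.4452 1.1215; 1.1215 0.2901]
P' = Q + AᵀP(A−BK) = [9.4452 7.1215; 7.1215 9.2901]
tr(P') = 18.7353


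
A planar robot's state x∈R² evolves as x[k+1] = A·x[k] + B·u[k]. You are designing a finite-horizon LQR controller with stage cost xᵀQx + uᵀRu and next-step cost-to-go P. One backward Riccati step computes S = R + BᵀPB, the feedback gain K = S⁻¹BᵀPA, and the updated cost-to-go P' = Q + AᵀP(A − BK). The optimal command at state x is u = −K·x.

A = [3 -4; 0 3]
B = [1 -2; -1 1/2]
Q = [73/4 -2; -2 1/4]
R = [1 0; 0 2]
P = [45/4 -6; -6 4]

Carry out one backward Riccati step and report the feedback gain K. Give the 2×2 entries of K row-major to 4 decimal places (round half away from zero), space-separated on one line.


BᵀP = [17.2500 -10.0000; -25.5000 14.0000]
S = R + BᵀPB = [1 0; 0 2] + [27.2500 -39.5000; -39.5000 58.0000] = [28.2500 -39.5000; -39.5000 60.0000]
BᵀPA = [51.7500 -99.0000; -76.5000 144.0000]
K = S⁻¹·BᵀPA = [0.6178 -1.8701; -0.8683 1.1688]
A−BK = [0.6456 0.2078; 1.0519 0.5455]
AᵀP(A−BK) = [2.8553 -2.8052; -2.8052 6.5455]
P' = Q + AᵀP(A−BK) = [21.1053 -4.8052; -4.8052 6.7955]
tr(P') = 27.9007

0.6178 -1.8701 -0.8683 1.1688


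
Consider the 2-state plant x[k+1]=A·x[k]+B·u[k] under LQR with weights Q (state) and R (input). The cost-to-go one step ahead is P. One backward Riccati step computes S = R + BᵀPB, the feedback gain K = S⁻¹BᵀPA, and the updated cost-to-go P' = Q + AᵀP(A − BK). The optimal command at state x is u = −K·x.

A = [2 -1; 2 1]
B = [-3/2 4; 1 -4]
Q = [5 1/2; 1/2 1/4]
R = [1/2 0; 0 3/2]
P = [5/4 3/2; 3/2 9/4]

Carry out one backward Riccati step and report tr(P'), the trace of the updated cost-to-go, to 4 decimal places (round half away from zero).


BᵀP = [-0.3750 0.0000; -1.0000 -3.0000]
S = R + BᵀPB = [1/2 0; 0 3/2] + [0.5625 -1.5000; -1.5000 8.0000] = [1.0625 -1.5000; -1.5000 9.5000]
BᵀPA = [-0.7500 0.3750; -8.0000 -2.0000]
K = S⁻¹·BᵀPA = [-2.4382 0.0717; -1.2271 -0.1992]
A−BK = [3.2510 -0.0956; -0.4701 0.1315]
AᵀP(A−BK) = [14.3546 0.4602; 0.4602 0.0747]
P' = Q + AᵀP(A−BK) = [19.3546 0.9602; 0.9602 0.3247]
tr(P') = 19.6793

19.6793


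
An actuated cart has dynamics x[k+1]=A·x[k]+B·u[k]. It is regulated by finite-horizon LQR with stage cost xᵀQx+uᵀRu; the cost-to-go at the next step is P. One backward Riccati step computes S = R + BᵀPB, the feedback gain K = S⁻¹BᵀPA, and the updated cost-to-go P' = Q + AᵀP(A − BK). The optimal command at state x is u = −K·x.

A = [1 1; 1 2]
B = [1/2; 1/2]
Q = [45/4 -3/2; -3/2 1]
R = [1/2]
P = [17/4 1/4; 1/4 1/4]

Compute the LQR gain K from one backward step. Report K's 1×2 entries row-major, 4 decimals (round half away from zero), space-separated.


1.4286 1.5714

BᵀP = [2.2500 0.2500]
S = R + BᵀPB = [1/2] + [1.2500] = [1.7500]
BᵀPA = [2.5000 2.7500]
K = S⁻¹·BᵀPA = [1.4286 1.5714]
A−BK = [0.2857 0.2143; 0.2857 1.2143]
AᵀP(A−BK) = [1.4286 1.5714; 1.5714 1.9286]
P' = Q + AᵀP(A−BK) = [12.6786 0.0714; 0.0714 2.9286]
tr(P') = 15.6071


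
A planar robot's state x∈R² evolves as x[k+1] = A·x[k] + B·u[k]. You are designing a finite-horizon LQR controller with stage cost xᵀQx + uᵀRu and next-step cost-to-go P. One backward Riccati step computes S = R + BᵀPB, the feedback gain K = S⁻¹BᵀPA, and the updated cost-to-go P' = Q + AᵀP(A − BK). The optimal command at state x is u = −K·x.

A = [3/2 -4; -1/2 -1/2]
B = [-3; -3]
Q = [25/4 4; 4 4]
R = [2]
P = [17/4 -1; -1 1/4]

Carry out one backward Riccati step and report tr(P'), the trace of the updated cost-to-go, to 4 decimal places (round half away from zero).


16.7608

BᵀP = [-9.7500 2.2500]
S = R + BᵀPB = [2] + [22.5000] = [24.5000]
BᵀPA = [-15.7500 37.8750]
K = S⁻¹·BᵀPA = [-0.6429 1.5459]
A−BK = [-0.4286 0.6378; -2.4286 4.1378]
AᵀP(A−BK) = [1.0000 -2.3393; -2.3393 5.5108]
P' = Q + AᵀP(A−BK) = [7.2500 1.6607; 1.6607 9.5108]
tr(P') = 16.7608


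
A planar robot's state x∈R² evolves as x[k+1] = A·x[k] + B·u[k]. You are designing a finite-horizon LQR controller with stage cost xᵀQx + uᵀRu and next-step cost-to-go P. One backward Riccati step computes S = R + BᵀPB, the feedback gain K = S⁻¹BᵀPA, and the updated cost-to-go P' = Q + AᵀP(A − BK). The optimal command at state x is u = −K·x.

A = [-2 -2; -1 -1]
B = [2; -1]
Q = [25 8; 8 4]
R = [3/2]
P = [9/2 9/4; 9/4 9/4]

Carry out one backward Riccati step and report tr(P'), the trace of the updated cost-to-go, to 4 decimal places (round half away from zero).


48.5882

BᵀP = [6.7500 2.2500]
S = R + BᵀPB = [3/2] + [11.2500] = [12.7500]
BᵀPA = [-15.7500 -15.7500]
K = S⁻¹·BᵀPA = [-1.2353 -1.2353]
A−BK = [0.4706 0.4706; -2.2353 -2.2353]
AᵀP(A−BK) = [9.7941 9.7941; 9.7941 9.7941]
P' = Q + AᵀP(A−BK) = [34.7941 17.7941; 17.7941 13.7941]
tr(P') = 48.5882


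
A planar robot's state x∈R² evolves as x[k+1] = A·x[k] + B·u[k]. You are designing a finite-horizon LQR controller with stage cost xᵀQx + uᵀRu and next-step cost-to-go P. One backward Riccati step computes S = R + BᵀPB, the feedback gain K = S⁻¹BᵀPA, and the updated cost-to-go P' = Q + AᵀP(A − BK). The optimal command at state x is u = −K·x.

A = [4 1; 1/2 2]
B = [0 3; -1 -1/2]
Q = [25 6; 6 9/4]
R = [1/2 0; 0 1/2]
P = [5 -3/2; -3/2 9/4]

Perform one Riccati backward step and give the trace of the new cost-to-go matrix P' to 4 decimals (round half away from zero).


30.4378

BᵀP = [1.5000 -2.2500; 15.7500 -5.6250]
S = R + BᵀPB = [1/2 0; 0 1/2] + [2.2500 5.6250; 5.6250 50.0625] = [2.7500 5.6250; 5.6250 50.5625]
BᵀPA = [4.8750 -3.0000; 60.1875 4.5000]
K = S⁻¹·BᵀPA = [-0.8571 -1.6479; 1.2857 0.2723]
A−BK = [0.1429 0.1830; 0.2857 0.4882]
AᵀP(A−BK) = [1.3571 1.1429; 1.1429 1.8307]
P' = Q + AᵀP(A−BK) = [26.3571 7.1429; 7.1429 4.0807]
tr(P') = 30.4378


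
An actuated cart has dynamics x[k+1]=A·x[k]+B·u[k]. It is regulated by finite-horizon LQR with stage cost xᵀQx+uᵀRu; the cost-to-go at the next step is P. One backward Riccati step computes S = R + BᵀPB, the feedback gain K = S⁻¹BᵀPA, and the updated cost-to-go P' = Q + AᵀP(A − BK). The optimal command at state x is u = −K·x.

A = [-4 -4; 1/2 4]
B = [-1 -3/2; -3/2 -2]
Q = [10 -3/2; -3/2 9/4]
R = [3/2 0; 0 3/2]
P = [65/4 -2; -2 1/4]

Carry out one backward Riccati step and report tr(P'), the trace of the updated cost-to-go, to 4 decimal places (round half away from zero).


BᵀP = [-13.2500 1.6250; -20.3750 2.5000]
S = R + BᵀPB = [3/2 0; 0 3/2] + [10.8125 16.6250; 16.6250 25.5625] = [12.3125 16.6250; 16.6250 27.0625]
BᵀPA = [53.8125 59.5000; 82.7500 91.5000]
K = S⁻¹·BᵀPA = [1.4183 1.5670; 2.1865 2.4184]
A−BK = [0.6980 1.1946; 7.0003 11.1873]
AᵀP(A−BK) = [10.8117 12.0512; 12.0512 13.4776]
P' = Q + AᵀP(A−BK) = [20.8117 10.5512; 10.5512 15.7276]
tr(P') = 36.5393

36.5393


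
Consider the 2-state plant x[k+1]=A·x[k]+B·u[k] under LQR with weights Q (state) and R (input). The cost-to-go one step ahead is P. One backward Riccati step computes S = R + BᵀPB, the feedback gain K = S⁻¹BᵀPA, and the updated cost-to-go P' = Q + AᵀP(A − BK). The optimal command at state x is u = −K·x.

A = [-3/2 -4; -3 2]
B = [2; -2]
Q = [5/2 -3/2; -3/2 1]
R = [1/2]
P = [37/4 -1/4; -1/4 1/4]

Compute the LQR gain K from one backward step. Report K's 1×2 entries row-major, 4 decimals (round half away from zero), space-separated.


BᵀP = [19.0000 -1.0000]
S = R + BᵀPB = [1/2] + [40.0000] = [40.5000]
BᵀPA = [-25.5000 -78.0000]
K = S⁻¹·BᵀPA = [-0.6296 -1.9259]
A−BK = [-0.2407 -0.1481; -4.2593 -1.8519]
AᵀP(A−BK) = [4.7569 2.6389; 2.6389 2.7778]
P' = Q + AᵀP(A−BK) = [7.2569 1.1389; 1.1389 3.7778]
tr(P') = 11.0347

-0.6296 -1.9259
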